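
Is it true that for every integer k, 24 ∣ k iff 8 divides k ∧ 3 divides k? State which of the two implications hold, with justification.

[⇒] If 24 ∣ k, write k = 24q. Since 24 = 3·8, k = 8·(3q), so 8 ∣ k; and since 24 = 8·3, k = 3·(8q), so 3 ∣ k.

[⇐] Suppose 8 ∣ k and 3 ∣ k. Any common multiple of 8 and 3 is a multiple of their lcm; here gcd(8, 3) = 1, so lcm(8, 3) = 8·3 = 24, so 24 ∣ k.

Equivalent; both directions hold.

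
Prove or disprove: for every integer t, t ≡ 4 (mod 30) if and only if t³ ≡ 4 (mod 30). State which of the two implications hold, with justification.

(⟹) Suppose t ≡ 4 (mod 30). Write t = 30j + 4. Then (30j + 4)³ = 27000j³ + 10800j² + 1440j + 64 = 30(900j³ + 360j² + 48j + 2) + 4, so t³ ≡ 4 (mod 30).

(⟸) Conversely, suppose t³ ≡ 4 (mod 30). The only residue r in {0, …, 29} with r³ ≡ 4 (mod 30) is r = 4, so t ≡ 4 (mod 30).

Both implications hold.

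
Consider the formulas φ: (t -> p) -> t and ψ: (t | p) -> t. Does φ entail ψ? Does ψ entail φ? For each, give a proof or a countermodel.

(⇐) This fails. Under t = F, p = F, the left side is false but the right side is true.

(⇒) Assume the antecedent. If t is true, (t | p) -> t reduces to true regardless of the other variables. If t is false, the antecedent cannot hold. Either way (t | p) -> t holds.

The forward direction holds; the converse fails.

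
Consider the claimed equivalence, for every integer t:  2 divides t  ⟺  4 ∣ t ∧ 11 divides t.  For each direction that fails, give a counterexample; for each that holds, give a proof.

(⇒) fails; (⇐) holds.

(→) This fails: take t = 2. Certainly 2 ∣ 2, but 4 ∤ 2.

(←) Suppose 4 ∣ t and 11 ∣ t. Any common multiple of 4 and 11 is a multiple of their lcm; here gcd(4, 11) = 1, so lcm(4, 11) = 4·11 = 44, so 44 ∣ t. Since 2 ∣ 44, it follows that 2 ∣ t.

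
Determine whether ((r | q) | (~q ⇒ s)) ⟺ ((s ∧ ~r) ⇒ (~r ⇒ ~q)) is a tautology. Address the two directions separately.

(→) This fails. Under r = F, s = T, q = T, the left side is true but the right side is false.

(←) This fails. Under r = F, s = F, q = F, the left side is false but the right side is true.

Neither implication holds.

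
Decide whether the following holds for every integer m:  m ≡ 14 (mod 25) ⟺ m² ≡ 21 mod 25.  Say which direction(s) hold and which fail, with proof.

Only the forward direction holds.

Forward direction. Suppose m ≡ 14 (mod 25). Write m = 25j + 14. Then (25j + 14)² = 625j² + 700j + 196 = 25(25j² + 28j + 7) + 21, so m² ≡ 21 (mod 25).

Converse. This fails: take m = 11. Then 11² = 121 ≡ 21 (mod 25), yet 11 ≡ 11 (mod 25), not 14.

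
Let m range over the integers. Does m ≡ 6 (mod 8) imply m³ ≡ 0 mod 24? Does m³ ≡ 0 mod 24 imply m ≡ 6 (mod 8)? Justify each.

(⇒) This fails: take m = 14. Then 14 ≡ 6 (mod 8), but 14³ = 2744 ≡ 8 (mod 24), not 0.

(⇐) This fails: take m = 0. Then 0³ = 0 ≡ 0 (mod 24), yet 0 ≡ 0 (mod 8), not 6.

Neither direction holds.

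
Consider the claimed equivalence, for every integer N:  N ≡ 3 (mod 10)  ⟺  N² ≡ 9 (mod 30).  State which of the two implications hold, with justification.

Forward direction. This fails: take N = 13. Then 13 ≡ 3 (mod 10), but 13² = 169 ≡ 19 (mod 30), not 9.

Converse. This fails: take N = 27. Then 27² = 729 ≡ 9 (mod 30), yet 27 ≡ 7 (mod 10), not 3.

(⇒) fails and (⇐) fails.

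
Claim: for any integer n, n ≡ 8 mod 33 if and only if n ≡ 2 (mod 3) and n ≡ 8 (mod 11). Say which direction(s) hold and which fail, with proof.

[⇒] Suppose n ≡ 8 (mod 33); write n = 33j + 8. Since 3 ∣ 33, reducing mod 3 gives n ≡ 8 ≡ 2 (mod 3); since 11 ∣ 33, reducing mod 11 gives n ≡ 8 (mod 11).

[⇐] Conversely, if n ≡ 2 (mod 3) and n ≡ 8 (mod 11), then by the Chinese remainder theorem n ≡ 8 (mod 33). This is exactly n ≡ 8 (mod 33).

The biconditional holds.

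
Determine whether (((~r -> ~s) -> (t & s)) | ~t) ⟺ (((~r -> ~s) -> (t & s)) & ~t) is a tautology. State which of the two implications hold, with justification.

(⇒) fails; (⇐) holds.

(⟹) This fails. Under t = F, s = F, r = F, the left side is true but the right side is false.

(⟸) Assume the antecedent. If t is true, the antecedent cannot hold. If t is false, ((~r -> ~s) -> (t & s)) | ~t reduces to true regardless of the other variables. Either way ((~r -> ~s) -> (t & s)) | ~t holds.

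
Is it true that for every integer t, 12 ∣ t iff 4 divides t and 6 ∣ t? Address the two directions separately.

Both implications hold.

[⇒] If 12 ∣ t, write t = 12q. Since 12 = 3·4, t = 4·(3q), so 4 ∣ t; and since 12 = 2·6, t = 6·(2q), so 6 ∣ t.

[⇐] Suppose 4 ∣ t and 6 ∣ t. Any common multiple of 4 and 6 is a multiple of their lcm; here lcm(4, 6) = 4·6/gcd(4, 6) = 24/2 = 12, so 12 ∣ t.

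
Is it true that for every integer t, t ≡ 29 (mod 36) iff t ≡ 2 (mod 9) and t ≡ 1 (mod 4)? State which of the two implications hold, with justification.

Both implications hold.

[⇒] Suppose t ≡ 29 (mod 36); write t = 36j + 29. Since 9 ∣ 36, reducing mod 9 gives t ≡ 29 ≡ 2 (mod 9); since 4 ∣ 36, reducing mod 4 gives t ≡ 29 ≡ 1 (mod 4).

[⇐] Conversely, if t ≡ 2 (mod 9) and t ≡ 1 (mod 4), then by the Chinese remainder theorem t ≡ 29 (mod 36). This is exactly t ≡ 29 (mod 36).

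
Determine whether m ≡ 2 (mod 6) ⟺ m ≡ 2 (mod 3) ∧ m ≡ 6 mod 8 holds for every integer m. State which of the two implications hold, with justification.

Only the reverse direction holds.

Forward direction. This fails: m = 8 gives 8 ≡ 2 (mod 6) but 8 ≡ 0 (mod 8), so the conjunction on the right does not hold.

Converse. If m ≡ 2 (mod 3) and m ≡ 6 (mod 8), then by the Chinese remainder theorem m ≡ 14 (mod 24). Since 14 ≡ 2 (mod 6) and 6 ∣ 24, we get m ≡ 2 (mod 6).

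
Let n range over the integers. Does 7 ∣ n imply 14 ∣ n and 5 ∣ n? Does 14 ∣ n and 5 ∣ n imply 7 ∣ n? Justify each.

Only the converse holds.

(⟸) Suppose 14 ∣ n and 5 ∣ n. Any common multiple of 14 and 5 is a multiple of their lcm; here gcd(14, 5) = 1, so lcm(14, 5) = 14·5 = 70, so 70 ∣ n. Since 7 ∣ 70, it follows that 7 ∣ n.

(⟹) This fails: take n = 7. Certainly 7 ∣ 7, but 14 ∤ 7.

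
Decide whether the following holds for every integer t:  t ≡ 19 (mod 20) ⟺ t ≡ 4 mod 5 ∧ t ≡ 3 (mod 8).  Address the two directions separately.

(⇐) If t ≡ 4 (mod 5) and t ≡ 3 (mod 8), then by the Chinese remainder theorem t ≡ 19 (mod 40). Since 19 ≡ 19 (mod 20) and 20 ∣ 40, we get t ≡ 19 (mod 20).

(⇒) This fails: t = 39 gives 39 ≡ 19 (mod 20) but 39 ≡ 7 (mod 8), so the conjunction on the right does not hold.

(⇒) fails; (⇐) holds.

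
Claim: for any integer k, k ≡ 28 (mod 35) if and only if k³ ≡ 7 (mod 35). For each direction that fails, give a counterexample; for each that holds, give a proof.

Both implications hold.

(⇒) Suppose k ≡ 28 (mod 35). Write k = 35j + 28. Then (35j + 28)³ = 42875j³ + 102900j² + 82320j + 21952 = 35(1225j³ + 2940j² + 2352j + 627) + 7, so k³ ≡ 7 (mod 35).

(⇐) Conversely, suppose k³ ≡ 7 (mod 35). The only residue r in {0, …, 34} with r³ ≡ 7 (mod 35) is r = 28, so k ≡ 28 (mod 35).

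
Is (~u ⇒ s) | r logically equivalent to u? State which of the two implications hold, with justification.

(→) This fails. Under u = F, s = T, r = F, the left side is true but the right side is false.

(←) Assume the antecedent. If u is true, (~u ⇒ s) | r reduces to true regardless of the other variables. If u is false, the antecedent cannot hold. Either way (~u ⇒ s) | r holds.

Only the reverse direction holds.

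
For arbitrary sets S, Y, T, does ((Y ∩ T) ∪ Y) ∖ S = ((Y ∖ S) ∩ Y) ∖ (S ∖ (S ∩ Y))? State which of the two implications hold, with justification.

The two sets are equal.

Forward inclusion. Let x ∈ ((Y ∩ T) ∪ Y) ∖ S. Then either x ∈ Y and x ∉ S, T; or x ∈ Y ∩ T and x ∉ S. In each case x ∈ ((Y ∖ S) ∩ Y) ∖ (S ∖ (S ∩ Y)), so ((Y ∩ T) ∪ Y) ∖ S ⊆ ((Y ∖ S) ∩ Y) ∖ (S ∖ (S ∩ Y)).

Reverse inclusion. Let x ∈ ((Y ∖ S) ∩ Y) ∖ (S ∖ (S ∩ Y)). Then either x ∈ Y and x ∉ S, T; or x ∈ Y ∩ T and x ∉ S. In each case x ∈ ((Y ∩ T) ∪ Y) ∖ S, so ((Y ∖ S) ∩ Y) ∖ (S ∖ (S ∩ Y)) ⊆ ((Y ∩ T) ∪ Y) ∖ S.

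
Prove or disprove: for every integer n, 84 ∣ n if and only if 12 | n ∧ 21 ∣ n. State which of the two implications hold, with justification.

[⇒] If 84 ∣ n, write n = 84q. Since 84 = 7·12, n = 12·(7q), so 12 ∣ n; and since 84 = 4·21, n = 21·(4q), so 21 ∣ n.

[⇐] Suppose 12 ∣ n and 21 ∣ n. Any common multiple of 12 and 21 is a multiple of their lcm; here lcm(12, 21) = 12·21/gcd(12, 21) = 252/3 = 84, so 84 ∣ n.

Equivalent; both directions hold.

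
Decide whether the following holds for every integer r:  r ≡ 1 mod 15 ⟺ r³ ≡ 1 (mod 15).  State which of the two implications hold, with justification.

(⇒) Suppose r ≡ 1 mod 15. Write r = 15j + 1. Then (15j + 1)³ = 3375j³ + 675j² + 45j + 1 = 15(225j³ + 45j² + 3j) + 1, so r³ ≡ 1 (mod 15).

(⇐) Conversely, suppose r³ ≡ 1 (mod 15). The only residue r in {0, …, 14} with r³ ≡ 1 (mod 15) is r = 1, so r ≡ 1 (mod 15).

Both directions hold; the statement is true.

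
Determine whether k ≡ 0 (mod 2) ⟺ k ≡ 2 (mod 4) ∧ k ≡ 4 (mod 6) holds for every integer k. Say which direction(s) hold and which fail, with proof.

(⇒) This fails: k = 0 gives 0 ≡ 0 (mod 2) but 0 ≡ 0 (mod 4), so the conjunction on the right does not hold.

(⇐) Conversely, if k ≡ 2 (mod 4) and k ≡ 4 (mod 6), then by the Chinese remainder theorem k ≡ 10 (mod 12). Since 10 ≡ 0 (mod 2) and 2 ∣ 12, we get k ≡ 0 (mod 2).

(⇒) fails; (⇐) holds.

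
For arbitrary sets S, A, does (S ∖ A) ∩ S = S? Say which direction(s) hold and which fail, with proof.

Only the forward inclusion holds.

Forward inclusion. Let x ∈ (S ∖ A) ∩ S. Then x ∈ S and x ∉ A, from which x ∈ S.

Reverse inclusion. This inclusion fails. Take S = {1}, A = {1}; then 1 ∈ S but 1 ∉ (S ∖ A) ∩ S.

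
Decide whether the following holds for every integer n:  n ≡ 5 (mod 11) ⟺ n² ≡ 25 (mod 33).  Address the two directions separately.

Neither direction holds.

(→) This fails: take n = 27. Then 27 ≡ 5 (mod 11), but 27² = 729 ≡ 3 (mod 33), not 25.

(←) This fails: take n = 17. Then 17² = 289 ≡ 25 (mod 33), yet 17 ≡ 6 (mod 11), not 5.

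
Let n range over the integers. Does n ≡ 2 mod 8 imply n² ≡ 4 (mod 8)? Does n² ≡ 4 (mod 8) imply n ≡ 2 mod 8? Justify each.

Forward direction. Suppose n ≡ 2 mod 8. Write n = 8j + 2. Then (8j + 2)² = 64j² + 32j + 4 = 8(8j² + 4j) + 4, so n² ≡ 4 (mod 8).

Converse. This fails: take n = 6. Then 6² = 36 ≡ 4 (mod 8), yet 6 ≡ 6 (mod 8), not 2.

The forward direction holds; the converse fails.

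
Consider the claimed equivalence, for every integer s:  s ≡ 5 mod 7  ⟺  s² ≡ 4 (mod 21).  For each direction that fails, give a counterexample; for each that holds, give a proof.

(⇒) This fails: take s = 12. Then 12 ≡ 5 (mod 7), but 12² = 144 ≡ 18 (mod 21), not 4.

(⇐) This fails: take s = 2. Then 2² = 4 ≡ 4 (mod 21), yet 2 ≡ 2 (mod 7), not 5.

Neither implication holds.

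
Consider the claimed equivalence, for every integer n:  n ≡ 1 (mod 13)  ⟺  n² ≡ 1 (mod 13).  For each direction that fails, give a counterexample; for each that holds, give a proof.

Not equivalent: only (⇒) holds.

(⇒) Suppose n ≡ 1 (mod 13). Write n = 13j + 1. Then (13j + 1)² = 169j² + 26j + 1 = 13(13j² + 2j) + 1, so n² ≡ 1 (mod 13).

(⇐) This fails: take n = 12. Then 12² = 144 ≡ 1 (mod 13), yet 12 ≡ 12 (mod 13), not 1.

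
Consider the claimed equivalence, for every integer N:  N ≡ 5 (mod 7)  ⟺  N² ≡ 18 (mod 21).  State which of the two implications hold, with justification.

Both directions fail.

Forward direction. This fails: take N = 5. Then 5 ≡ 5 (mod 7), but 5² = 25 ≡ 4 (mod 21), not 18.

Converse. This fails: take N = 9. Then 9² = 81 ≡ 18 (mod 21), yet 9 ≡ 2 (mod 7), not 5.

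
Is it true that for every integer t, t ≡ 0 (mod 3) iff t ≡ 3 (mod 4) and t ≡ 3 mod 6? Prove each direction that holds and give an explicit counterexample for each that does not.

(⇒) This fails: t = 0 gives 0 ≡ 0 (mod 3) but 0 ≡ 0 (mod 4), so the conjunction on the right does not hold.

(⇐) Conversely, if t ≡ 3 (mod 4) and t ≡ 3 (mod 6), then by the Chinese remainder theorem t ≡ 3 (mod 12). Since 3 ≡ 0 (mod 3) and 3 ∣ 12, we get t ≡ 0 (mod 3).

The forward direction fails; the converse holds.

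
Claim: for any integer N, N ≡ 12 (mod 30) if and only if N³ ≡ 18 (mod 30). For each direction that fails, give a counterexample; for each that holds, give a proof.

Both directions hold; the statement is true.

[⇒] Suppose N ≡ 12 (mod 30). Write N = 30j + 12. Then (30j + 12)³ = 27000j³ + 32400j² + 12960j + 1728 = 30(900j³ + 1080j² + 432j + 57) + 18, so N³ ≡ 18 (mod 30).

[⇐] Conversely, suppose N³ ≡ 18 (mod 30). The only residue r in {0, …, 29} with r³ ≡ 18 (mod 30) is r = 12, so N ≡ 12 (mod 30).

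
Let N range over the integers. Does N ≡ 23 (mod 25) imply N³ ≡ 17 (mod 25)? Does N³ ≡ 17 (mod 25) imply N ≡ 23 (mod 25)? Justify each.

Equivalent; both directions hold.

(→) Suppose N ≡ 23 (mod 25). Write N = 25j + 23. Then (25j + 23)³ = 15625j³ + 43125j² + 39675j + 12167 = 25(625j³ + 1725j² + 1587j + 486) + 17, so N³ ≡ 17 (mod 25).

(←) Conversely, suppose N³ ≡ 17 (mod 25). The only residue r in {0, …, 24} with r³ ≡ 17 (mod 25) is r = 23, so N ≡ 23 (mod 25).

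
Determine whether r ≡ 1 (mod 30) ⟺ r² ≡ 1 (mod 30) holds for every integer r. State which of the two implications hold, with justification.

(⟹) Suppose r ≡ 1 (mod 30). Write r = 30j + 1. Then (30j + 1)² = 900j² + 60j + 1 = 30(30j² + 2j) + 1, so r² ≡ 1 (mod 30).

(⟸) This fails: take r = 11. Then 11² = 121 ≡ 1 (mod 30), yet 11 ≡ 11 (mod 30), not 1.

(⇒) holds; (⇐) fails.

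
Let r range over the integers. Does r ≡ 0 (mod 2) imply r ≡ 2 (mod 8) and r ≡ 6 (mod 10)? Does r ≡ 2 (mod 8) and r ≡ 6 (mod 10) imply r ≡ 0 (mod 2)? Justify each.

Not equivalent: only (⇐) holds.

(⟹) This fails: r = 0 gives 0 ≡ 0 (mod 2) but 0 ≡ 0 (mod 8), so the conjunction on the right does not hold.

(⟸) Conversely, if r ≡ 2 (mod 8) and r ≡ 6 (mod 10), then by the Chinese remainder theorem r ≡ 26 (mod 40). Since 26 ≡ 0 (mod 2) and 2 ∣ 40, we get r ≡ 0 (mod 2).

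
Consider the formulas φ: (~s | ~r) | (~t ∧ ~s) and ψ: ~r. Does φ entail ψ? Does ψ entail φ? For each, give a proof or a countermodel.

Forward direction. This fails. Under s = F, r = T, t = F, the left side is true but the right side is false.

Converse. Assume the antecedent. If s is true, the antecedent forces (s = T, r = F, t = F) or (s = T, r = F, t = T), and (~s | ~r) | (~t ∧ ~s) holds there. If s is false, (~s | ~r) | (~t ∧ ~s) reduces to true regardless of the other variables. Either way (~s | ~r) | (~t ∧ ~s) holds.

Not equivalent: only (⇐) holds.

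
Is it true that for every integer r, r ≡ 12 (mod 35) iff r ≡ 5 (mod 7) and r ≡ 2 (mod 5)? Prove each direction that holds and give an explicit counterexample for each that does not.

(→) Suppose r ≡ 12 (mod 35); write r = 35j + 12. Since 7 ∣ 35, reducing mod 7 gives r ≡ 12 ≡ 5 (mod 7); since 5 ∣ 35, reducing mod 5 gives r ≡ 12 ≡ 2 (mod 5).

(←) Conversely, if r ≡ 5 (mod 7) and r ≡ 2 (mod 5), then by the Chinese remainder theorem r ≡ 12 (mod 35). This is exactly r ≡ 12 (mod 35).

Both directions hold; the statement is true.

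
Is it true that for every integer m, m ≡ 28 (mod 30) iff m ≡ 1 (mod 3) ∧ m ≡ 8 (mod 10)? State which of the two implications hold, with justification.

Equivalent; both directions hold.

(→) Suppose m ≡ 28 (mod 30); write m = 30j + 28. Since 3 ∣ 30, reducing mod 3 gives m ≡ 28 ≡ 1 (mod 3); since 10 ∣ 30, reducing mod 10 gives m ≡ 28 ≡ 8 (mod 10).

(←) Conversely, if m ≡ 1 (mod 3) and m ≡ 8 (mod 10), then by the Chinese remainder theorem m ≡ 28 (mod 30). This is exactly m ≡ 28 (mod 30).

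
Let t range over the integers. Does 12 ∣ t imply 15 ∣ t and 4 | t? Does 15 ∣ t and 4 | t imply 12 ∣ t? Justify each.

Only the converse holds.

(⟹) This fails: take t = 12. Certainly 12 ∣ 12, but 15 ∤ 12.

(⟸) Suppose 15 ∣ t and 4 ∣ t. Any common multiple of 15 and 4 is a multiple of their lcm; here gcd(15, 4) = 1, so lcm(15, 4) = 15·4 = 60, so 60 ∣ t. Since 12 ∣ 60, it follows that 12 ∣ t.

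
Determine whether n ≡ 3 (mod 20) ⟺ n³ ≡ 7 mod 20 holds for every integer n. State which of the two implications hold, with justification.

Both directions hold.

(→) Suppose n ≡ 3 (mod 20). Write n = 20j + 3. Then (20j + 3)³ = 8000j³ + 3600j² + 540j + 27 = 20(400j³ + 180j² + 27j + 1) + 7, so n³ ≡ 7 (mod 20).

(←) Conversely, suppose n³ ≡ 7 (mod 20). The only residue r in {0, …, 19} with r³ ≡ 7 (mod 20) is r = 3, so n ≡ 3 (mod 20).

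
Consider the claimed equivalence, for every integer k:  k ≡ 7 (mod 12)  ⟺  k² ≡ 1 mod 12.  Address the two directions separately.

Only the forward implication holds.

(⟹) Suppose k ≡ 7 (mod 12). Write k = 12j + 7. Then (12j + 7)² = 144j² + 168j + 49 = 12(12j² + 14j + 4) + 1, so k² ≡ 1 (mod 12).

(⟸) This fails: take k = 1. Then 1² = 1 ≡ 1 (mod 12), yet 1 ≡ 1 (mod 12), not 7.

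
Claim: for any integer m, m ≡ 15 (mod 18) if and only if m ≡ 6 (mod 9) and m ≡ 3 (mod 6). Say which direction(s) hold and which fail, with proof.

Forward direction. Suppose m ≡ 15 (mod 18); write m = 18j + 15. Since 9 ∣ 18, reducing mod 9 gives m ≡ 15 ≡ 6 (mod 9); since 6 ∣ 18, reducing mod 6 gives m ≡ 15 ≡ 3 (mod 6).

Converse. If m ≡ 6 (mod 9) and m ≡ 3 (mod 6), then by the Chinese remainder theorem m ≡ 15 (mod 18). This is exactly m ≡ 15 (mod 18).

Both directions hold; the statement is true.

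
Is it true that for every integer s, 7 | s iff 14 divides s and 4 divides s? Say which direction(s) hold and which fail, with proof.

Only the converse holds.

(→) This fails: take s = 7. Certainly 7 ∣ 7, but 14 ∤ 7.

(←) Suppose 14 ∣ s and 4 ∣ s. Any common multiple of 14 and 4 is a multiple of their lcm; here lcm(14, 4) = 14·4/gcd(14, 4) = 56/2 = 28, so 28 ∣ s. Since 7 ∣ 28, it follows that 7 ∣ s.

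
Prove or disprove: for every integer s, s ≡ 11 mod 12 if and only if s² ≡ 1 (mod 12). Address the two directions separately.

Only the forward implication holds.

Converse. This fails: take s = 1. Then 1² = 1 ≡ 1 (mod 12), yet 1 ≡ 1 (mod 12), not 11.

Forward direction. Suppose s ≡ 11 mod 12. Write s = 12j + 11. Then (12j + 11)² = 144j² + 264j + 121 = 12(12j² + 22j + 10) + 1, so s² ≡ 1 (mod 12).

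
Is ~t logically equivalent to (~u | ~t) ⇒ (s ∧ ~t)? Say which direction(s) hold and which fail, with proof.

(⇒) This fails. Under u = F, t = F, s = F, the left side is true but the right side is false.

(⇐) This fails. Under u = T, t = T, s = F, the left side is false but the right side is true.

Neither direction holds.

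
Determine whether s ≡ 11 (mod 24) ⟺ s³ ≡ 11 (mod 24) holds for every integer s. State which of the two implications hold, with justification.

Equivalent; both directions hold.

(→) Suppose s ≡ 11 (mod 24). Write s = 24j + 11. Then (24j + 11)³ = 13824j³ + 19008j² + 8712j + 1331 = 24(576j³ + 792j² + 363j + 55) + 11, so s³ ≡ 11 (mod 24).

(←) Conversely, suppose s³ ≡ 11 (mod 24). The only residue r in {0, …, 23} with r³ ≡ 11 (mod 24) is r = 11, so s ≡ 11 (mod 24).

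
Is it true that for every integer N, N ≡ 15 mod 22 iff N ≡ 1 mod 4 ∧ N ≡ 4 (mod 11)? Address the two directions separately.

Converse. If N ≡ 1 (mod 4) and N ≡ 4 (mod 11), then by the Chinese remainder theorem N ≡ 37 (mod 44). Since 37 ≡ 15 (mod 22) and 22 ∣ 44, we get N ≡ 15 (mod 22).

Forward direction. This fails: N = 15 gives 15 ≡ 15 (mod 22) but 15 ≡ 3 (mod 4), so the conjunction on the right does not hold.

(⇒) fails; (⇐) holds.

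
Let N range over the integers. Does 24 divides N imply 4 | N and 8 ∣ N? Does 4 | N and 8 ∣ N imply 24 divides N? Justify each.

Only the forward implication holds.

Forward direction. If 24 ∣ N, write N = 24q. Since 24 = 6·4, N = 4·(6q), so 4 ∣ N; and since 24 = 3·8, N = 8·(3q), so 8 ∣ N.

Converse. This fails: take N = 8. Both 4 ∣ 8 and 8 ∣ 8, yet 8 is not a multiple of 24 (since 8 = 0·24 + 8), so 24 ∤ 8.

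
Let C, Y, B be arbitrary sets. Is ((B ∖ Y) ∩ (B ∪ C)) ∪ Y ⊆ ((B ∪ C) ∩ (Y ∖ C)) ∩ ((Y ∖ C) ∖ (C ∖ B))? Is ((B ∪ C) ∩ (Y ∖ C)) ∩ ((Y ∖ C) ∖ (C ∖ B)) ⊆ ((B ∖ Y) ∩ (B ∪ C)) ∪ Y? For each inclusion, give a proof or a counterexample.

(⊆) fails; (⊇) holds.

Forward inclusion. This inclusion fails. Take C = ∅, Y = {1}, B = ∅; then 1 ∈ ((B ∖ Y) ∩ (B ∪ C)) ∪ Y but 1 ∉ ((B ∪ C) ∩ (Y ∖ C)) ∩ ((Y ∖ C) ∖ (C ∖ B)).

Reverse inclusion. Let x ∈ ((B ∪ C) ∩ (Y ∖ C)) ∩ ((Y ∖ C) ∖ (C ∖ B)). Then x ∈ Y ∩ B and x ∉ C, from which x ∈ ((B ∖ Y) ∩ (B ∪ C)) ∪ Y.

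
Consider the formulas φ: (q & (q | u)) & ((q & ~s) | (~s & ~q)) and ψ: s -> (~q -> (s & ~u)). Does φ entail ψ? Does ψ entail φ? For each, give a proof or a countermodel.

(⇒) holds; (⇐) fails.

(⇒) Assume the antecedent. If q is true, s -> (~q -> (s & ~u)) reduces to true regardless of the other variables. If q is false, the antecedent cannot hold. Either way s -> (~q -> (s & ~u)) holds.

(⇐) This fails. Under q = F, u = F, s = F, the left side is false but the right side is true.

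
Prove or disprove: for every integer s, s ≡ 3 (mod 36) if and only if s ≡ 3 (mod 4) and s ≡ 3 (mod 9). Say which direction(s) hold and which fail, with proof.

Both directions hold; the statement is true.

(←) If s ≡ 3 (mod 4) and s ≡ 3 (mod 9), then by the Chinese remainder theorem s ≡ 3 (mod 36). This is exactly s ≡ 3 (mod 36).

(→) Suppose s ≡ 3 (mod 36); write s = 36j + 3. Since 4 ∣ 36, reducing mod 4 gives s ≡ 3 (mod 4); since 9 ∣ 36, reducing mod 9 gives s ≡ 3 (mod 9).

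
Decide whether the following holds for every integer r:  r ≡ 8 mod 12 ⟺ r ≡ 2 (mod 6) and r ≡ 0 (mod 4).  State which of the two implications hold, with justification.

Both implications hold.

(→) Suppose r ≡ 8 (mod 12); write r = 12j + 8. Since 6 ∣ 12, reducing mod 6 gives r ≡ 8 ≡ 2 (mod 6); since 4 ∣ 12, reducing mod 4 gives r ≡ 8 ≡ 0 (mod 4).

(←) Conversely, if r ≡ 2 (mod 6) and r ≡ 0 (mod 4), then by the Chinese remainder theorem r ≡ 8 (mod 12). This is exactly r ≡ 8 (mod 12).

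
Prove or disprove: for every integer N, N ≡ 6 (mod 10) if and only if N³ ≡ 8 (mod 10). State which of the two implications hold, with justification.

Neither direction holds.

(⇒) This fails: take N = 6. Then 6 ≡ 6 (mod 10), but 6³ = 216 ≡ 6 (mod 10), not 8.

(⇐) This fails: take N = 2. Then 2³ = 8 ≡ 8 (mod 10), yet 2 ≡ 2 (mod 10), not 6.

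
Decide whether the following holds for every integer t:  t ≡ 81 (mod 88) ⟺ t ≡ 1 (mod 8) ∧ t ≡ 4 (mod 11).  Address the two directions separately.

Both implications hold.

Forward direction. Suppose t ≡ 81 (mod 88); write t = 88j + 81. Since 8 ∣ 88, reducing mod 8 gives t ≡ 81 ≡ 1 (mod 8); since 11 ∣ 88, reducing mod 11 gives t ≡ 81 ≡ 4 (mod 11).

Converse. If t ≡ 1 (mod 8) and t ≡ 4 (mod 11), then by the Chinese remainder theorem t ≡ 81 (mod 88). This is exactly t ≡ 81 (mod 88).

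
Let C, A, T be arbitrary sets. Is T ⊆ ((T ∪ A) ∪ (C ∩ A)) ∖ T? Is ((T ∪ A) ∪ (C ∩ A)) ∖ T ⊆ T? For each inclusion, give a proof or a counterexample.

Neither inclusion holds.

(⟹) This inclusion fails. Take C = ∅, A = ∅, T = {1}; then 1 ∈ T but 1 ∉ ((T ∪ A) ∪ (C ∩ A)) ∖ T.

(⟸) This inclusion fails. Take C = ∅, A = {1}, T = ∅; then 1 ∈ ((T ∪ A) ∪ (C ∩ A)) ∖ T but 1 ∉ T.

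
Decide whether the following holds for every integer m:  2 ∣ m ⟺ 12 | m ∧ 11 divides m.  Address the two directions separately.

Only the reverse direction holds.

Forward direction. This fails: take m = 2. Certainly 2 ∣ 2, but 12 ∤ 2.

Converse. Suppose 12 ∣ m and 11 ∣ m. Any common multiple of 12 and 11 is a multiple of their lcm; here gcd(12, 11) = 1, so lcm(12, 11) = 12·11 = 132, so 132 ∣ m. Since 2 ∣ 132, it follows that 2 ∣ m.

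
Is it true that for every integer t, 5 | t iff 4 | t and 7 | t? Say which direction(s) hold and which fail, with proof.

(⇒) This fails: take t = 5. Certainly 5 ∣ 5, but 4 ∤ 5.

(⇐) This fails: take t = 28. Both 4 ∣ 28 and 7 ∣ 28, yet 28 is not a multiple of 5 (since 28 = 5·5 + 3), so 5 ∤ 28.

Neither direction holds.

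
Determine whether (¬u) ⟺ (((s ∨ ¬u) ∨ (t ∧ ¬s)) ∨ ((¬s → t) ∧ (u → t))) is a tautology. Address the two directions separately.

(⟹) Assume the antecedent. If s is true, the consequent reduces to true regardless of the other variables. If s is false, the antecedent forces (s = F, t = F, u = F) or (s = F, t = T, u = F), and the consequent holds there. Either way the consequent holds.

(⟸) This fails. Under s = T, t = F, u = T, the left side is false but the right side is true.

Not equivalent: only (⇒) holds.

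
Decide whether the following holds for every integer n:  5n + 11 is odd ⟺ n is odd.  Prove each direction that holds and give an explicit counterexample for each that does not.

Forward direction. This fails: n = 6 gives 5n + 11 = 41, which is odd, but 6 is even, not odd.

Converse. This also fails: n = 7 is odd, but 5n + 11 = 46 is even, not odd.

Both directions fail.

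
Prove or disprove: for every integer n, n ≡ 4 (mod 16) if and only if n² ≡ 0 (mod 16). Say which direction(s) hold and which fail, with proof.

[⇐] This fails: take n = 0. Then 0² = 0 ≡ 0 (mod 16), yet 0 ≡ 0 (mod 16), not 4.

[⇒] Suppose n ≡ 4 (mod 16). Write n = 16j + 4. Then (16j + 4)² = 256j² + 128j + 16 = 16(16j² + 8j + 1) + 0, so n² ≡ 0 (mod 16).

Not equivalent: only (⇒) holds.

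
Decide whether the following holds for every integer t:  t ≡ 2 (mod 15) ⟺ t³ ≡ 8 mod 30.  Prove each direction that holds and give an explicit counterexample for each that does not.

Converse. The residues r modulo 30 with r³ ≡ 8 (mod 30) are exactly {2}, and each is ≡ 2 (mod 15).

Forward direction. This fails: take t = 17. Then 17 ≡ 2 (mod 15), but 17³ = 4913 ≡ 23 (mod 30), not 8.

Not equivalent: only (⇐) holds.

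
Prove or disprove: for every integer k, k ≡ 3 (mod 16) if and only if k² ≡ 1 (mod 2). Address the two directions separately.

[⇒] Suppose k ≡ 3 (mod 16). Then k² ≡ 3² = 9 (mod 16), and since 2 ∣ 16, also k² ≡ 1 (mod 2).

[⇐] This fails: take k = 1. Then 1² = 1 ≡ 1 (mod 2), yet 1 ≡ 1 (mod 16), not 3.

The forward direction holds; the converse fails.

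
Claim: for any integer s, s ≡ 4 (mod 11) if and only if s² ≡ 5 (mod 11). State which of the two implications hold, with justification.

[⇒] Suppose s ≡ 4 (mod 11). Write s = 11j + 4. Then (11j + 4)² = 121j² + 88j + 16 = 11(11j² + 8j + 1) + 5, so s² ≡ 5 (mod 11).

[⇐] This fails: take s = 7. Then 7² = 49 ≡ 5 (mod 11), yet 7 ≡ 7 (mod 11), not 4.

The forward direction holds; the converse fails.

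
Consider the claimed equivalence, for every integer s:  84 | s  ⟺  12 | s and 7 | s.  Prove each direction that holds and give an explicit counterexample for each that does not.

Both directions hold.

(⟸) Suppose 12 ∣ s and 7 ∣ s. Any common multiple of 12 and 7 is a multiple of their lcm; here gcd(12, 7) = 1, so lcm(12, 7) = 12·7 = 84, so 84 ∣ s.

(⟹) If 84 ∣ s, write s = 84q. Since 84 = 7·12, s = 12·(7q), so 12 ∣ s; and since 84 = 12·7, s = 7·(12q), so 7 ∣ s.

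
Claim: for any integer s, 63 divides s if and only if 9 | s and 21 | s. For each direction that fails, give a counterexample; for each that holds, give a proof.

Forward direction. If 63 ∣ s, write s = 63q. Since 63 = 7·9, s = 9·(7q), so 9 ∣ s; and since 63 = 3·21, s = 21·(3q), so 21 ∣ s.

Converse. Suppose 9 ∣ s and 21 ∣ s. Any common multiple of 9 and 21 is a multiple of their lcm; here lcm(9, 21) = 9·21/gcd(9, 21) = 189/3 = 63, so 63 ∣ s.

The biconditional holds.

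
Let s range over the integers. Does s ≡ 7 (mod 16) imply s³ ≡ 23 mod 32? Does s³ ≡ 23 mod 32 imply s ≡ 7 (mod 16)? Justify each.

(⇒) fails; (⇐) holds.

Converse. The residues r modulo 32 with r³ ≡ 23 (mod 32) are exactly {7}, and each is ≡ 7 (mod 16).

Forward direction. This fails: take s = 23. Then 23 ≡ 7 (mod 16), but 23³ = 12167 ≡ 7 (mod 32), not 23.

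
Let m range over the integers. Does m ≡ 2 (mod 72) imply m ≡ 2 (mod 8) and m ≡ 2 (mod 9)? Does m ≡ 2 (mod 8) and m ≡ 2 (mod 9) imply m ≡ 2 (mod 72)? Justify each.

(⇒) Suppose m ≡ 2 (mod 72); write m = 72j + 2. Since 8 ∣ 72, reducing mod 8 gives m ≡ 2 (mod 8); since 9 ∣ 72, reducing mod 9 gives m ≡ 2 (mod 9).

(⇐) Conversely, if m ≡ 2 (mod 8) and m ≡ 2 (mod 9), then by the Chinese remainder theorem m ≡ 2 (mod 72). This is exactly m ≡ 2 (mod 72).

Both implications hold.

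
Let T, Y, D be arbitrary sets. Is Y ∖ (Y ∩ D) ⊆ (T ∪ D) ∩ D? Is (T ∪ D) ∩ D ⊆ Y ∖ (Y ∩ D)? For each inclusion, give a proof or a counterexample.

(⟹) This inclusion fails. Take T = ∅, Y = {1}, D = ∅; then 1 ∈ Y ∖ (Y ∩ D) but 1 ∉ (T ∪ D) ∩ D.

(⟸) This inclusion fails. Take T = ∅, Y = ∅, D = {1}; then 1 ∈ (T ∪ D) ∩ D but 1 ∉ Y ∖ (Y ∩ D).

Neither inclusion holds.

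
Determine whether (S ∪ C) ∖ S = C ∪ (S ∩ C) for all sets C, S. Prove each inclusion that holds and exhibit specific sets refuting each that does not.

Forward inclusion. Let x ∈ (S ∪ C) ∖ S. Then x ∈ C and x ∉ S, from which x ∈ C ∪ (S ∩ C).

Reverse inclusion. This inclusion fails. Take C = {1}, S = {1}; then 1 ∈ C ∪ (S ∩ C) but 1 ∉ (S ∪ C) ∖ S.

The sets are not equal: only the forward inclusion holds.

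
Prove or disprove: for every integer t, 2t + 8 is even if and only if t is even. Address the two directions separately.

Only the reverse direction holds.

(⟹) This fails: take t = 7. Then 2t + 8 = 22, which is even, yet t = 7 is odd, not even.

(⟸) Suppose t is even. Since 2 is even, 2t is even for every t, so 2t + 8 has the same parity as 8, which is even. Hence 2t + 8 is even.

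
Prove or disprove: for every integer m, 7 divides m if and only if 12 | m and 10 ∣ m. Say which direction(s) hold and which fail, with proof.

Neither direction holds.

(→) This fails: take m = 7. Certainly 7 ∣ 7, but 12 ∤ 7.

(←) This fails: take m = 60. Both 12 ∣ 60 and 10 ∣ 60, yet 60 is not a multiple of 7 (since 60 = 8·7 + 4), so 7 ∤ 60.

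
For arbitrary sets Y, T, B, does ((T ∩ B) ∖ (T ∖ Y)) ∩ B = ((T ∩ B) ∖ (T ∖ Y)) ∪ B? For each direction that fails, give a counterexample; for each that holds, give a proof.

Forward inclusion. Let x ∈ ((T ∩ B) ∖ (T ∖ Y)) ∩ B. Then x ∈ Y ∩ T ∩ B, from which x ∈ ((T ∩ B) ∖ (T ∖ Y)) ∪ B.

Reverse inclusion. This inclusion fails. Take Y = ∅, T = ∅, B = {1}; then 1 ∈ ((T ∩ B) ∖ (T ∖ Y)) ∪ B but 1 ∉ ((T ∩ B) ∖ (T ∖ Y)) ∩ B.

Only the forward inclusion holds.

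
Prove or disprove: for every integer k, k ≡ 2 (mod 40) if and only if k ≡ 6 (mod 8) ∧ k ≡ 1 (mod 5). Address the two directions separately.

Neither implication holds.

(⇒) This fails: k = 2 gives 2 ≡ 2 (mod 40) but 2 ≡ 2 (mod 8), so the conjunction on the right does not hold.

(⇐) This fails: k = 6 satisfies both congruences on the right (6 ≡ 6 mod 8 and 6 ≡ 1 mod 5) yet 6 ≡ 6 (mod 40), not 2.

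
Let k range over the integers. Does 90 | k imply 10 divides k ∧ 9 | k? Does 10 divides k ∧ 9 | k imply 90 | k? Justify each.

Equivalent; both directions hold.

(⇒) If 90 ∣ k, write k = 90q. Since 90 = 9·10, k = 10·(9q), so 10 ∣ k; and since 90 = 10·9, k = 9·(10q), so 9 ∣ k.

(⇐) Suppose 10 ∣ k and 9 ∣ k. Any common multiple of 10 and 9 is a multiple of their lcm; here gcd(10, 9) = 1, so lcm(10, 9) = 10·9 = 90, so 90 ∣ k.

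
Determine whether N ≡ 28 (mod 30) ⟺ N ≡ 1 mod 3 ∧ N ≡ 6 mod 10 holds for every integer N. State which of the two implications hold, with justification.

(→) This fails: N = 28 gives 28 ≡ 28 (mod 30) but 28 ≡ 8 (mod 10), so the conjunction on the right does not hold.

(←) This fails: N = 16 satisfies both congruences on the right (16 ≡ 1 mod 3 and 16 ≡ 6 mod 10) yet 16 ≡ 16 (mod 30), not 28.

Neither implication holds.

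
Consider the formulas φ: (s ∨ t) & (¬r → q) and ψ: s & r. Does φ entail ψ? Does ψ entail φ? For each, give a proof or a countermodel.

Only the converse holds.

[⇒] This fails. Under r = T, q = F, t = T, s = F, the left side is true but the right side is false.

[⇐] Assume the antecedent. If q is true, the antecedent forces (r = T, q = T, t = F, s = T) or (r = T, q = T, t = T, s = T), and (s ∨ t) & (¬r → q) holds there. If q is false, the antecedent forces (r = T, q = F, t = F, s = T) or (r = T, q = F, t = T, s = T), and (s ∨ t) & (¬r → q) holds there. Either way (s ∨ t) & (¬r → q) holds.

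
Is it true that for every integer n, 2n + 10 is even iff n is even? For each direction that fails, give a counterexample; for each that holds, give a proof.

Not equivalent: only (⇐) holds.

[⇒] This fails: take n = 7. Then 2n + 10 = 24, which is even, yet n = 7 is odd, not even.

[⇐] Suppose n is even. Since 2 is even, 2n is even for every n, so 2n + 10 has the same parity as 10, which is even. Hence 2n + 10 is even.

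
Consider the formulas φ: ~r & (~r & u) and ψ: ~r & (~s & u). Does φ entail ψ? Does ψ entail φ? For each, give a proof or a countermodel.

(⇐) Assume the antecedent. If r is true, the antecedent cannot hold. If r is false, the antecedent forces (r = F, s = F, u = T), and ~r & (~r & u) holds there. Either way ~r & (~r & u) holds.

(⇒) This fails. Under r = F, s = T, u = T, the left side is true but the right side is false.

The forward direction fails; the converse holds.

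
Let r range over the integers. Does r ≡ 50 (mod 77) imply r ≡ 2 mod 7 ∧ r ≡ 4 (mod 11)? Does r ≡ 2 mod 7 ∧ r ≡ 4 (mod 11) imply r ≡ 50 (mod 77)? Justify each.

(→) This fails: r = 50 gives 50 ≡ 50 (mod 77) but 50 ≡ 1 (mod 7), so the conjunction on the right does not hold.

(←) This fails: r = 37 satisfies both congruences on the right (37 ≡ 2 mod 7 and 37 ≡ 4 mod 11) yet 37 ≡ 37 (mod 77), not 50.

Both directions fail.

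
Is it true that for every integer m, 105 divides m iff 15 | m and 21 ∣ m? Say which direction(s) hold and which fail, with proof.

[⇒] If 105 ∣ m, write m = 105q. Since 105 = 7·15, m = 15·(7q), so 15 ∣ m; and since 105 = 5·21, m = 21·(5q), so 21 ∣ m.

[⇐] Suppose 15 ∣ m and 21 ∣ m. Any common multiple of 15 and 21 is a multiple of their lcm; here lcm(15, 21) = 15·21/gcd(15, 21) = 315/3 = 105, so 105 ∣ m.

The biconditional holds.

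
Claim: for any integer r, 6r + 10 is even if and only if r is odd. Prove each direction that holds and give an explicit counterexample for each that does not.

Not equivalent: only (⇐) holds.

(⇐) Suppose r is odd. Since 6 is even, 6r is even for every r, so 6r + 10 has the same parity as 10, which is even. Hence 6r + 10 is even.

(⇒) This fails: take r = 4. Then 6r + 10 = 34, which is even, yet r = 4 is even, not odd.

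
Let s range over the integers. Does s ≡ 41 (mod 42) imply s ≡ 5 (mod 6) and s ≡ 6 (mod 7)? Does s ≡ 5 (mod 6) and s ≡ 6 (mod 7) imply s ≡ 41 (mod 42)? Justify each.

Both directions hold.

Forward direction. Suppose s ≡ 41 (mod 42); write s = 42j + 41. Since 6 ∣ 42, reducing mod 6 gives s ≡ 41 ≡ 5 (mod 6); since 7 ∣ 42, reducing mod 7 gives s ≡ 41 ≡ 6 (mod 7).

Converse. If s ≡ 5 (mod 6) and s ≡ 6 (mod 7), then by the Chinese remainder theorem s ≡ 41 (mod 42). This is exactly s ≡ 41 (mod 42).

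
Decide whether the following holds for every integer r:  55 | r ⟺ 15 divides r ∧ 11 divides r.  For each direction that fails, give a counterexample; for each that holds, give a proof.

(⟹) This fails: take r = 55. Certainly 55 ∣ 55, but 15 ∤ 55.

(⟸) Suppose 15 ∣ r and 11 ∣ r. Any common multiple of 15 and 11 is a multiple of their lcm; here gcd(15, 11) = 1, so lcm(15, 11) = 15·11 = 165, so 165 ∣ r. Since 55 ∣ 165, it follows that 55 ∣ r.

The forward direction fails; the converse holds.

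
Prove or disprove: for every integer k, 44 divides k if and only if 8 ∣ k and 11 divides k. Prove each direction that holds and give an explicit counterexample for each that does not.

(→) This fails: take k = 44. Certainly 44 ∣ 44, but 8 ∤ 44.

(←) Suppose 8 ∣ k and 11 ∣ k. Any common multiple of 8 and 11 is a multiple of their lcm; here gcd(8, 11) = 1, so lcm(8, 11) = 8·11 = 88, so 88 ∣ k. Since 44 ∣ 88, it follows that 44 ∣ k.

Only the reverse direction holds.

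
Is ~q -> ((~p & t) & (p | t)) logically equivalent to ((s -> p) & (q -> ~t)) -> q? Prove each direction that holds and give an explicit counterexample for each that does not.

Neither implication holds.

(→) This fails. Under p = F, s = F, q = F, t = T, the left side is true but the right side is false.

(←) This fails. Under p = F, s = T, q = F, t = F, the left side is false but the right side is true.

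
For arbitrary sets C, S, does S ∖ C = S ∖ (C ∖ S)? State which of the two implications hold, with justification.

Only the forward inclusion holds.

(⟹) Let x ∈ S ∖ C. Then x ∈ S and x ∉ C, from which x ∈ S ∖ (C ∖ S).

(⟸) This inclusion fails. Take C = {1}, S = {1}; then 1 ∈ S ∖ (C ∖ S) but 1 ∉ S ∖ C.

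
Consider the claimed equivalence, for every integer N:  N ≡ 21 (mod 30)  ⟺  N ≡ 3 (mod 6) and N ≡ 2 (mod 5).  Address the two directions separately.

Forward direction. This fails: N = 21 gives 21 ≡ 21 (mod 30) but 21 ≡ 1 (mod 5), so the conjunction on the right does not hold.

Converse. This fails: N = 27 satisfies both congruences on the right (27 ≡ 3 mod 6 and 27 ≡ 2 mod 5) yet 27 ≡ 27 (mod 30), not 21.

Neither direction holds.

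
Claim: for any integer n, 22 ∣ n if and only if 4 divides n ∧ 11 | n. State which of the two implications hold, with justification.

(⇒) fails; (⇐) holds.

Converse. Suppose 4 ∣ n and 11 ∣ n. Any common multiple of 4 and 11 is a multiple of their lcm; here gcd(4, 11) = 1, so lcm(4, 11) = 4·11 = 44, so 44 ∣ n. Since 22 ∣ 44, it follows that 22 ∣ n.

Forward direction. This fails: take n = 22. Certainly 22 ∣ 22, but 4 ∤ 22.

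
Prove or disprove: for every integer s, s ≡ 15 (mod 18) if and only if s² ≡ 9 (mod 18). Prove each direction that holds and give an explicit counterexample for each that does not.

Forward direction. Suppose s ≡ 15 (mod 18). Write s = 18j + 15. Then (18j + 15)² = 324j² + 540j + 225 = 18(18j² + 30j + 12) + 9, so s² ≡ 9 (mod 18).

Converse. This fails: take s = 3. Then 3² = 9 ≡ 9 (mod 18), yet 3 ≡ 3 (mod 18), not 15.

Not equivalent: only (⇒) holds.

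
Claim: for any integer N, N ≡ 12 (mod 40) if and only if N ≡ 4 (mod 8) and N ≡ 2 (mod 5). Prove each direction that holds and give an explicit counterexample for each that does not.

Both directions hold; the statement is true.

(⇒) Suppose N ≡ 12 (mod 40); write N = 40j + 12. Since 8 ∣ 40, reducing mod 8 gives N ≡ 12 ≡ 4 (mod 8); since 5 ∣ 40, reducing mod 5 gives N ≡ 12 ≡ 2 (mod 5).

(⇐) Conversely, if N ≡ 4 (mod 8) and N ≡ 2 (mod 5), then by the Chinese remainder theorem N ≡ 12 (mod 40). This is exactly N ≡ 12 (mod 40).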